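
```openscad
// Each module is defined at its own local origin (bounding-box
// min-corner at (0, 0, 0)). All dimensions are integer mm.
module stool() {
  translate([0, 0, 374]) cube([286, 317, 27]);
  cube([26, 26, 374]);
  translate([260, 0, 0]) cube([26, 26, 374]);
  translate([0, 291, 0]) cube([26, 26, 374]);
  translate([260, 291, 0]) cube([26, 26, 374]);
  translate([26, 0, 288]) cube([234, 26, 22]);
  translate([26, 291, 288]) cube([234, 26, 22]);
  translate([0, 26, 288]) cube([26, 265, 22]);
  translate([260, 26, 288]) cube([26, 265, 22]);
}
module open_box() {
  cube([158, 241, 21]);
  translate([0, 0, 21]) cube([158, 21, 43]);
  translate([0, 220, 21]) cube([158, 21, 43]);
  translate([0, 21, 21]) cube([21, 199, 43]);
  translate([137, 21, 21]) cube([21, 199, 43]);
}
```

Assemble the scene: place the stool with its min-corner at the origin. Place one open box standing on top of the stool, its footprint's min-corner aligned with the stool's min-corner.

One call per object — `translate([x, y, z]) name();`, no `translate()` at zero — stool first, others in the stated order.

stool();
translate([0, 0, 401]) open_box();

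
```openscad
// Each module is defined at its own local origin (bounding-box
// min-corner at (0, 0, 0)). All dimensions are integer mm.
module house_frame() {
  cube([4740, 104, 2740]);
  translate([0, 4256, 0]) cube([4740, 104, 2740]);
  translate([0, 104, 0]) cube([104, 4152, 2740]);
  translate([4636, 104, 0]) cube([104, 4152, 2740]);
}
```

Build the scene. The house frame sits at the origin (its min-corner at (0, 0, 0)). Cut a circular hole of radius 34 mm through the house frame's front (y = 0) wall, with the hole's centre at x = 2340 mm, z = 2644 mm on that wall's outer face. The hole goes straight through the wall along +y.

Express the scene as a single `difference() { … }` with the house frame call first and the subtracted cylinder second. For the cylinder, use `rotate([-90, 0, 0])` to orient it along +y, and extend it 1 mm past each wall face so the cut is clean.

difference() {
  house_frame();
  translate([2340, -1, 2644]) rotate([-90, 0, 0]) cylinder(h = 106, r = 34);
}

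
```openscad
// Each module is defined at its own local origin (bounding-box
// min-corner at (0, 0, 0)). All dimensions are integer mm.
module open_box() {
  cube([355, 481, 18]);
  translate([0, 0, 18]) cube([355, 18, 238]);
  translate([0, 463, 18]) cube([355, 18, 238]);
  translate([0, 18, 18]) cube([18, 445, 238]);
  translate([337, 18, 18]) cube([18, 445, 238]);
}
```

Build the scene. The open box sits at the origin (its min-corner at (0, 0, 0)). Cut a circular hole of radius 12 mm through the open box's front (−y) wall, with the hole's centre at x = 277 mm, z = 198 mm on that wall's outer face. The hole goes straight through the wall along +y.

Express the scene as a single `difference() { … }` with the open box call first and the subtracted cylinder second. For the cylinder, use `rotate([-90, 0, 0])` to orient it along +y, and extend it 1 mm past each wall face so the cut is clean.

difference() {
  open_box();
  translate([277, -1, 198]) rotate([-90, 0, 0]) cylinder(h = 20, r = 12);
}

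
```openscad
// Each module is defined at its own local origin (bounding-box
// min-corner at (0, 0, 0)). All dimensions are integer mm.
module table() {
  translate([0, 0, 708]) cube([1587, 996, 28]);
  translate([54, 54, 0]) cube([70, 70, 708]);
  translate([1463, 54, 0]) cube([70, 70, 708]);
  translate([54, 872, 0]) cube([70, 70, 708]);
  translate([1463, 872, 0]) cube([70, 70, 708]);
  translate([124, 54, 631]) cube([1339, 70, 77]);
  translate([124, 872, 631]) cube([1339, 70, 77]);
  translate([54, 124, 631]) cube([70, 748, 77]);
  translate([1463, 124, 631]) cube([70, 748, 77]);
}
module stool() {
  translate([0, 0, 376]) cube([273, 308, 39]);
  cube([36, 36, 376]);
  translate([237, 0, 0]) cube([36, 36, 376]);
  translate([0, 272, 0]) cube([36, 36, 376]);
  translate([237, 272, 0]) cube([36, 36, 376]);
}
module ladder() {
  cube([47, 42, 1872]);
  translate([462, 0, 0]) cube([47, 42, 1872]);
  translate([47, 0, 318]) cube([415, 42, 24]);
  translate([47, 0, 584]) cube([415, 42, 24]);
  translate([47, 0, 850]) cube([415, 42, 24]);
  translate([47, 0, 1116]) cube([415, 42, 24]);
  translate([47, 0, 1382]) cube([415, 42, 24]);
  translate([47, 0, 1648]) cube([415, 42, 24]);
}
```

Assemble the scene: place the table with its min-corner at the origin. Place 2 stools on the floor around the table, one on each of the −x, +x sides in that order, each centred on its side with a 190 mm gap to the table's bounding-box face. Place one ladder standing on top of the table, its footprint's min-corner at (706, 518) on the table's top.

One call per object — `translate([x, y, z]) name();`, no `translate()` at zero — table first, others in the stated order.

table();
translate([-463, 344, 0]) stool();
translate([1777, 344, 0]) stool();
translate([706, 518, 736]) ladder();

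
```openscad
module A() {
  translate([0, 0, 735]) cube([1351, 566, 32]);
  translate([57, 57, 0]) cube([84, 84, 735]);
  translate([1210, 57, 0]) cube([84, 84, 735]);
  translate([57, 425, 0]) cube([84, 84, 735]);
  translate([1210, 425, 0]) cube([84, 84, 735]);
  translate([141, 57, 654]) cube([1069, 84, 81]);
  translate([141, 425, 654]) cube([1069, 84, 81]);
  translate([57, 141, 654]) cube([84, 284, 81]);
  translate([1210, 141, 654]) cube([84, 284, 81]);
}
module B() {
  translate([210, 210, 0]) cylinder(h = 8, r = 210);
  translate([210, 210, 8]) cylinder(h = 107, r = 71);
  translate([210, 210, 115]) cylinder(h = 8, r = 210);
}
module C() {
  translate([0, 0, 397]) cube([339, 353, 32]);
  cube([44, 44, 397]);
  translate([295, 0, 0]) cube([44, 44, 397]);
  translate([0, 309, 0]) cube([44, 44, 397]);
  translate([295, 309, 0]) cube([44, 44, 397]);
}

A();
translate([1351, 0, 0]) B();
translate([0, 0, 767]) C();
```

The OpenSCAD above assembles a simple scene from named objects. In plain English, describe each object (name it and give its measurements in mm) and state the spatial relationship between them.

A is a table: top 1351 mm (x) × 566 mm (y), 32 mm thick, upper face at z = 767 mm, on four 84×84 mm square legs, each inset 57 mm from the nearest pair of top edges, running from z = 0 to the bottom of the top. Four apron rails, 84 mm thick and 81 mm tall, run between adjacent legs with their top edges flush with the underside of the top and their outer faces flush with the legs' outer faces.

B is a spool: two coaxial disc flanges of radius 210 mm and thickness 8 mm, joined by a core cylinder of radius 71 mm and height 107 mm. The lower flange rests on z = 0 and the three cylinders share a vertical axis.

C is a simple wooden stool: a rectangular seat 339 mm (x) by 353 mm (y), 32 mm thick, top face at z = 429 mm, on four square legs, each 44×44 mm in cross-section. The legs rest on z = 0, each flush with a corner of the seat.

The spool is against the table's +x side, with their −y faces flush. The stool is on top of the table.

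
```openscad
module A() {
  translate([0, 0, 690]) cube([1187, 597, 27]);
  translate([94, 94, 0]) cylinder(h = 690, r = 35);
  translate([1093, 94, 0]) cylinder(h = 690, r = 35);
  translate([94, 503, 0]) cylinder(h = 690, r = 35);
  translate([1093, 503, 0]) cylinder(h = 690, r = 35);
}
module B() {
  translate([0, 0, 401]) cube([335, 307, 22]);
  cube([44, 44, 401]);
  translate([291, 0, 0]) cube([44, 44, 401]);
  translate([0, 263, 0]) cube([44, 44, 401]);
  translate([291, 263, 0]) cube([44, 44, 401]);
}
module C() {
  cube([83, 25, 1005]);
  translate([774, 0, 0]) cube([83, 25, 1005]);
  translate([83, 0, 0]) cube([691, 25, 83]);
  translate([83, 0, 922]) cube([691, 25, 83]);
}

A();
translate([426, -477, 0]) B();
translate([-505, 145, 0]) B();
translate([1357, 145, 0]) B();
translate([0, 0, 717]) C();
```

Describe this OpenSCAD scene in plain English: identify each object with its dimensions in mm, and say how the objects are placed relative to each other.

A is a rectangular dining table. The top is 1187×597×27 mm with its upper surface at z = 717 mm. It stands on four round legs of 70 mm diameter, each leg's bounding box inset 59 mm from the nearest pair of top edges, running from the floor to the underside of the top.

B is a four-legged stool. The seat is 335×307 mm, 22 mm thick, top at z = 423 mm. It stands on four square legs, each 44×44 mm in cross-section, from z = 0 to the seat underside, each flush with a corner of the seat.

C is a rectangular picture frame lying in the x–z plane (depth along y). The opening is 691 mm wide (x) by 839 mm tall (z), surrounded by a border 83 mm wide on all four sides. The frame is 25 mm deep and is made of two full-height vertical stiles with two horizontal rails fitted between them.

Three stools sit around the table at the −y, −x, +x sides. The picture frame is on top of the table.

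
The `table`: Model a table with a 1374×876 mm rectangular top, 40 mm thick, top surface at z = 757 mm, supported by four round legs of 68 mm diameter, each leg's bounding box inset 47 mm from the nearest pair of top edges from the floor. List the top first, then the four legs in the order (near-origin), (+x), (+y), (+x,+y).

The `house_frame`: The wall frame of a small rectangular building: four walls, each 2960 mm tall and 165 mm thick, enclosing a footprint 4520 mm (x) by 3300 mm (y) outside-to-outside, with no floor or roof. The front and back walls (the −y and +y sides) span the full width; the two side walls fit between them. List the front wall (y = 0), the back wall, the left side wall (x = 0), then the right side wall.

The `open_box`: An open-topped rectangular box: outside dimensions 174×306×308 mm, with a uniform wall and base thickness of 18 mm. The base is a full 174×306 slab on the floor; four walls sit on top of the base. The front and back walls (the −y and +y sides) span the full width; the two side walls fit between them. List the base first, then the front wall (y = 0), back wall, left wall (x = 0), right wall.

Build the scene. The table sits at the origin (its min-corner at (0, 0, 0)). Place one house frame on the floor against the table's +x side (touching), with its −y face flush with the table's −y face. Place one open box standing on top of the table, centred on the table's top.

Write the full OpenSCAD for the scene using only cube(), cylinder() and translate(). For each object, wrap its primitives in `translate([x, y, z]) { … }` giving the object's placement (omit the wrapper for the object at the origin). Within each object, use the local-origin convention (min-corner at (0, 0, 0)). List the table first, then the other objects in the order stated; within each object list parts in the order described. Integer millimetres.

translate([0, 0, 717]) cube([1374, 876, 40]);
translate([81, 81, 0]) cylinder(h = 717, r = 34);
translate([1293, 81, 0]) cylinder(h = 717, r = 34);
translate([81, 795, 0]) cylinder(h = 717, r = 34);
translate([1293, 795, 0]) cylinder(h = 717, r = 34);
translate([1374, 0, 0]) {
  cube([4520, 165, 2960]);
  translate([0, 3135, 0]) cube([4520, 165, 2960]);
  translate([0, 165, 0]) cube([165, 2970, 2960]);
  translate([4355, 165, 0]) cube([165, 2970, 2960]);
}
translate([600, 285, 757]) {
  cube([174, 306, 18]);
  translate([0, 0, 18]) cube([174, 18, 290]);
  translate([0, 288, 18]) cube([174, 18, 290]);
  translate([0, 18, 18]) cube([18, 270, 290]);
  translate([156, 18, 18]) cube([18, 270, 290]);
}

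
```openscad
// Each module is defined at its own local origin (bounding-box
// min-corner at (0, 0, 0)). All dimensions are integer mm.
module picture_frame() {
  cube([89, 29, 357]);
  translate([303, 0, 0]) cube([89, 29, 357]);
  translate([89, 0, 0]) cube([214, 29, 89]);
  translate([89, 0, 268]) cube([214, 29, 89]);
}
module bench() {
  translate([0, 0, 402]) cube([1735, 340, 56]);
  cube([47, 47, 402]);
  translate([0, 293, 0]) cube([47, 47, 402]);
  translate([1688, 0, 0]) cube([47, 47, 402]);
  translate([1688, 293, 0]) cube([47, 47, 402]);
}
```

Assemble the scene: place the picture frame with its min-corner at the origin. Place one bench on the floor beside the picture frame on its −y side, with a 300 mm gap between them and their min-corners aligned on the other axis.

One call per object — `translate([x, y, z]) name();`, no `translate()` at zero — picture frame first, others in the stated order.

picture_frame();
translate([0, -640, 0]) bench();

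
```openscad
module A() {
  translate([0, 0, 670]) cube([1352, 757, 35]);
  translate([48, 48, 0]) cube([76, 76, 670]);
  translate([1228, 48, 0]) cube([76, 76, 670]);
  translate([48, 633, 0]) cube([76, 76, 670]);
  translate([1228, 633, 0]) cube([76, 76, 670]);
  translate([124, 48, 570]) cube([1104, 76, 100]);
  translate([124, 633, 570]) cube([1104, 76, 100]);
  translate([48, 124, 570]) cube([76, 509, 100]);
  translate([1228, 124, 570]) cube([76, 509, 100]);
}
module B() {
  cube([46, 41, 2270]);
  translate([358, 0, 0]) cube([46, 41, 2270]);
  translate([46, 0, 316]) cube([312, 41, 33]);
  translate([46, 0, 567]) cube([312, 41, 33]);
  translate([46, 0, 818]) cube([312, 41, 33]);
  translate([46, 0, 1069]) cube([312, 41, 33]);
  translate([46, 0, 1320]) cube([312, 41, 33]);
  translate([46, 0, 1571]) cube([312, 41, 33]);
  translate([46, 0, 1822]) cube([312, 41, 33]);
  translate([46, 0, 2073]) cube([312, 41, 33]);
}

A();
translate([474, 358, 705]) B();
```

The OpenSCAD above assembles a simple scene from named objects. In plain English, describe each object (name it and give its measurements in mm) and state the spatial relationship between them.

A is a table: top 1352 mm (x) × 757 mm (y), 35 mm thick, upper face at z = 705 mm, on four 76×76 mm square legs, each inset 48 mm from the nearest pair of top edges, running from z = 0 to the bottom of the top. Four apron rails, 76 mm thick and 100 mm tall, run between adjacent legs with their top edges flush with the underside of the top and their outer faces flush with the legs' outer faces.

B is a wooden ladder with two side rails of 46×41 mm section and 2270 mm height, set 404 mm apart overall. Between them run 8 rectangular rungs (41 mm deep, 33 mm thick), front faces flush with the rails' −y face. The bottom of the first rung is 316 mm above the floor and each subsequent rung is 251 mm higher than the one below.

The ladder is on top of the table, centred.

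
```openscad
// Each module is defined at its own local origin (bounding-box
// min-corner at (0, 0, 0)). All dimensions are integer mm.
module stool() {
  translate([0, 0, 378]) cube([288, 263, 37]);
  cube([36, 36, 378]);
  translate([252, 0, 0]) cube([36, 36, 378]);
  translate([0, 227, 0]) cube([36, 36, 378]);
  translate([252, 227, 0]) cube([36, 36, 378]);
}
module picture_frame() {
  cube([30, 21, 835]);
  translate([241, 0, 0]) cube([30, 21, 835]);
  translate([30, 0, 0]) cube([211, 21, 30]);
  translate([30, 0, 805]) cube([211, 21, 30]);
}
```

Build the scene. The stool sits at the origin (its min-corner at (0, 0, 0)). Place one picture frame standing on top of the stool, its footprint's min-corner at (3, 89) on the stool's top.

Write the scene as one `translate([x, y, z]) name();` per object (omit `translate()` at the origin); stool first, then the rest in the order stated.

stool();
translate([3, 89, 415]) picture_frame();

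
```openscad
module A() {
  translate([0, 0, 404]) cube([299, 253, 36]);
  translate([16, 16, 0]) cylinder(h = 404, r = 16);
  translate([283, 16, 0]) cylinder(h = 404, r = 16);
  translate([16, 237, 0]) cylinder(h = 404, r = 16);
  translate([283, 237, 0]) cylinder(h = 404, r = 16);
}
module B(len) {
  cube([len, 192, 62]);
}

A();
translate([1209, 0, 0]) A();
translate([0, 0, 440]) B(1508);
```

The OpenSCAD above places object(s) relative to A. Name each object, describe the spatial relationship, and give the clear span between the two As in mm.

A is a stool. B is a beam. A beam spans the tops of two stools. The clear span between the two stools is 910 mm.

Second stool starts at x = 1209; first ends at x = 299; clear span = 1209 − 299 = 910 mm.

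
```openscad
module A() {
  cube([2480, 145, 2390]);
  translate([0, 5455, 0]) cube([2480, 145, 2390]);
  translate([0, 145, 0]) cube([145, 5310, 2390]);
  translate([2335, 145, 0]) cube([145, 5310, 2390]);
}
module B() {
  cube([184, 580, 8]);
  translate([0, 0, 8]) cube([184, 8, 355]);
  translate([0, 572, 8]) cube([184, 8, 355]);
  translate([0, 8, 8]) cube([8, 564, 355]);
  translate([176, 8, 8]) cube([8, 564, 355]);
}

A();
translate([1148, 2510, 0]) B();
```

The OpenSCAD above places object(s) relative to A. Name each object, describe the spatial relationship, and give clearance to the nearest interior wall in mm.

Clearances: x = 1003, y = 2365; minimum 1003 mm.

A is a house frame. B is an open box. The open box sits inside the house frame, centred. The clearance to the nearest interior wall is 1003 mm.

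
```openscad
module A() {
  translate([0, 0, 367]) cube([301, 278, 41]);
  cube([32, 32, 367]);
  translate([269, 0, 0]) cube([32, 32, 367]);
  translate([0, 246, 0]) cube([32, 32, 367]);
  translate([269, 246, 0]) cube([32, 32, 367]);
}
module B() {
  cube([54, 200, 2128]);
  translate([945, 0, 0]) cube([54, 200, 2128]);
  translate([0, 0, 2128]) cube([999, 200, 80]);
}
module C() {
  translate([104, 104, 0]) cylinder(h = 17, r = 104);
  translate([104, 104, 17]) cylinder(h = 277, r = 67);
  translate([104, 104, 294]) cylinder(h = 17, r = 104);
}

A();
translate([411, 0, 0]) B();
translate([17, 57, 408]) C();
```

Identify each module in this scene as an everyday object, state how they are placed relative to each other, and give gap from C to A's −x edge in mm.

The spool's min-x is at 17; the stool's min-x is 0; gap = 17 mm.

A is a stool. B is a door frame. C is a spool. The door frame is on the floor beside the stool on its +x side. The spool is on top of the stool. The gap from the spool to the stool's −x edge is 17 mm.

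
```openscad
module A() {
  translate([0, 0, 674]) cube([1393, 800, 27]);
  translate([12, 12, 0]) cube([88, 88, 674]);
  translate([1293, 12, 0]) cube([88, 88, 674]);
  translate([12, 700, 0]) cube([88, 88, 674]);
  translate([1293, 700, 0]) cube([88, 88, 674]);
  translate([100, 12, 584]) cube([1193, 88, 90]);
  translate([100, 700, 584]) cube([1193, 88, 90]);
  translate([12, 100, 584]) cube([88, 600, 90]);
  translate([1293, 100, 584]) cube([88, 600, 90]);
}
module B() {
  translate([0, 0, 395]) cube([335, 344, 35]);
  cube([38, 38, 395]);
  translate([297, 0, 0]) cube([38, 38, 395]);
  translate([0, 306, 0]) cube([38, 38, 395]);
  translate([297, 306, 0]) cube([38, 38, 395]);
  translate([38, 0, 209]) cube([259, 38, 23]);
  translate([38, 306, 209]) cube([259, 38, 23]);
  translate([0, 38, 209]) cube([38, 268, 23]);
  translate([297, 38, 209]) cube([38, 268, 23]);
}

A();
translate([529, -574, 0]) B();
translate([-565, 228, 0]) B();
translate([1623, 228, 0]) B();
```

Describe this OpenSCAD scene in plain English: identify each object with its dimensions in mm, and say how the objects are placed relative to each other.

A is a rectangular dining table. The top is 1393×800×27 mm with its upper surface at z = 701 mm. It stands on four 88×88 mm square legs, each inset 12 mm from the nearest pair of top edges, running from the floor to the underside of the top. Four apron rails, 88 mm thick and 90 mm tall, run between adjacent legs with their top edges flush with the underside of the top and their outer faces flush with the legs' outer faces.

B is a four-legged stool. The seat is 335×344 mm, 35 mm thick, top at z = 430 mm. It stands on four square legs, each 38×38 mm in cross-section, from z = 0 to the seat underside, each flush with a corner of the seat. Four stretchers, 38 mm wide and 23 mm tall, connect adjacent legs with their undersides at z = 209 mm, each running between the inner faces of the legs it joins and aligned with the legs' outer faces on the other axis.

Three stools sit around the table at the −y, −x, +x sides.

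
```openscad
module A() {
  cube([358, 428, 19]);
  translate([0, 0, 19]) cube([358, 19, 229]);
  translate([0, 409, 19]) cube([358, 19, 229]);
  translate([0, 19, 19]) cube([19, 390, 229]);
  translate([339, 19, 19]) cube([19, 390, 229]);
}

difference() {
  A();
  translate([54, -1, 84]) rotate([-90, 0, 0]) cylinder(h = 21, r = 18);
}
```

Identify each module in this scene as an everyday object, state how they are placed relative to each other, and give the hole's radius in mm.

The subtracted cylinder has r = 18 mm.

A is an open box. The open box has a circular hole through its front wall. The hole's radius is 18 mm.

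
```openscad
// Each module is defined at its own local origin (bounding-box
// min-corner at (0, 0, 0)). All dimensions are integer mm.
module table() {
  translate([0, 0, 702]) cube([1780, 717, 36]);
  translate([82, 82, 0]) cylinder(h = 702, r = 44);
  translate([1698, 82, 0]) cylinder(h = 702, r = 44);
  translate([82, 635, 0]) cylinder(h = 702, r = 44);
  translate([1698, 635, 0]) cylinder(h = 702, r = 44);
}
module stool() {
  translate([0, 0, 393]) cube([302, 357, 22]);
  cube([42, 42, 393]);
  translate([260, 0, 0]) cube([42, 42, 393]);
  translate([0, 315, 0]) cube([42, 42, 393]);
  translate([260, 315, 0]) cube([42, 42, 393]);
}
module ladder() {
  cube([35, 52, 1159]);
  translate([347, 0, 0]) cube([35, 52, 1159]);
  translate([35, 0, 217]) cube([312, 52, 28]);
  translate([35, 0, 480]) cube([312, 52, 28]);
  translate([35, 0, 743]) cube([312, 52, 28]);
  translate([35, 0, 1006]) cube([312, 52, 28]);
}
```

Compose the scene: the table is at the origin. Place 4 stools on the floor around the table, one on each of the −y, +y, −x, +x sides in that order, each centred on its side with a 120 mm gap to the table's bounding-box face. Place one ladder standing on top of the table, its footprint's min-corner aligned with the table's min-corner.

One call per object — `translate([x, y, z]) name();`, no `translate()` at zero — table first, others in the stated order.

table();
translate([739, -477, 0]) stool();
translate([739, 837, 0]) stool();
translate([-422, 180, 0]) stool();
translate([1900, 180, 0]) stool();
translate([0, 0, 738]) ladder();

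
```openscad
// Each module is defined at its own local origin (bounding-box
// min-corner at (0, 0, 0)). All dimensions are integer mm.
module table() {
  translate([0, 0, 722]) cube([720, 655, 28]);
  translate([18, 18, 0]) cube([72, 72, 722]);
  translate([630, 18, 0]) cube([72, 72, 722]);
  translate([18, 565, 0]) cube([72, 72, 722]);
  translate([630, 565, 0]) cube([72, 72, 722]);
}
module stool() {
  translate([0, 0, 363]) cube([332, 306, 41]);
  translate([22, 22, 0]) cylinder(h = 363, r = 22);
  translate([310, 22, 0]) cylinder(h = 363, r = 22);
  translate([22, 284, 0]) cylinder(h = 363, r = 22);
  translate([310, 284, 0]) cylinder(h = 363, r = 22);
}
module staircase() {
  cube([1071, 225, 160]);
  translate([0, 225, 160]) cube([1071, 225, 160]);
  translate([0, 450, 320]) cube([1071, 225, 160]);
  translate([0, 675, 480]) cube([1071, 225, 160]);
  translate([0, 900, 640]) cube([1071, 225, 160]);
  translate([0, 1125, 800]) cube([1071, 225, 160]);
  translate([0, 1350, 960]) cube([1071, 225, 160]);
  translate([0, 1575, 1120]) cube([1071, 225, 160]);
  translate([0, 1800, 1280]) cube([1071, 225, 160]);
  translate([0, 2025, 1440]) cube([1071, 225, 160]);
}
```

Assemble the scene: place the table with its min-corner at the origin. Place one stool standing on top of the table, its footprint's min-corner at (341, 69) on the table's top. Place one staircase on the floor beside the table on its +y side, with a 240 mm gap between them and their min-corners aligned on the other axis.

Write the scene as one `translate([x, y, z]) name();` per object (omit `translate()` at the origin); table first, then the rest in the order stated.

table();
translate([341, 69, 750]) stool();
translate([0, 895, 0]) staircase();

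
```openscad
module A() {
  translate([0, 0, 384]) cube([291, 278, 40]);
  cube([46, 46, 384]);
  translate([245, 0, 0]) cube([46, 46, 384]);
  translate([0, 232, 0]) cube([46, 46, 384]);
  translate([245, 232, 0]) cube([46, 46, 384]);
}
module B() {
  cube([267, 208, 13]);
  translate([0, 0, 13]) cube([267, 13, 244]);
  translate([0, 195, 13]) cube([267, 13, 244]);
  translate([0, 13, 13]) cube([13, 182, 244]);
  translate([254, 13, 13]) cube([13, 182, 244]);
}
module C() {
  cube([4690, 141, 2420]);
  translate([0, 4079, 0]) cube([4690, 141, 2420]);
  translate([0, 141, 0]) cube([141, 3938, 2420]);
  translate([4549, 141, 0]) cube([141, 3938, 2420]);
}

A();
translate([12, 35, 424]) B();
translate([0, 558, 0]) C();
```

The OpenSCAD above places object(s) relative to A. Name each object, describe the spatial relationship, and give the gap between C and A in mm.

The house frame's nearest face is 280 mm from the stool's +y face.

A is a stool. B is an open box. C is a house frame. The open box is on top of the stool, centred. The house frame is on the floor beside the stool on its +y side. The gap between the house frame and the stool is 280 mm.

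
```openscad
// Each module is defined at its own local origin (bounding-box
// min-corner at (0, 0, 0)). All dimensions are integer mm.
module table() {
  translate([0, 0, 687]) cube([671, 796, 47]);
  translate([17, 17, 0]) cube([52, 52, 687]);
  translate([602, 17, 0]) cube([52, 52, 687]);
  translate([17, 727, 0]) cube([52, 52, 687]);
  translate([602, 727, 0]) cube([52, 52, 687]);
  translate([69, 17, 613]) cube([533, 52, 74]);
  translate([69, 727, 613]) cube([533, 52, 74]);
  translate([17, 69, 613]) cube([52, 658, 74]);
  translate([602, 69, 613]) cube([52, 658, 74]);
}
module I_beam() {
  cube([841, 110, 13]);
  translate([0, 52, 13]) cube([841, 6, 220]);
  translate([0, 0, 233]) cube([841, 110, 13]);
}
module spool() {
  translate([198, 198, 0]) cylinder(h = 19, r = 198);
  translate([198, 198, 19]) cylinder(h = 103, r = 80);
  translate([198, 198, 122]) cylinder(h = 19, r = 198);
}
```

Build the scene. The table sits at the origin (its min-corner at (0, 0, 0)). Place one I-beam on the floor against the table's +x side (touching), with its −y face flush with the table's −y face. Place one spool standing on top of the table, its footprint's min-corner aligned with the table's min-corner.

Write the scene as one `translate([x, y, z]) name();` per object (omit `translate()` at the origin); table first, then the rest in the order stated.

table();
translate([671, 0, 0]) I_beam();
translate([0, 0, 734]) spool();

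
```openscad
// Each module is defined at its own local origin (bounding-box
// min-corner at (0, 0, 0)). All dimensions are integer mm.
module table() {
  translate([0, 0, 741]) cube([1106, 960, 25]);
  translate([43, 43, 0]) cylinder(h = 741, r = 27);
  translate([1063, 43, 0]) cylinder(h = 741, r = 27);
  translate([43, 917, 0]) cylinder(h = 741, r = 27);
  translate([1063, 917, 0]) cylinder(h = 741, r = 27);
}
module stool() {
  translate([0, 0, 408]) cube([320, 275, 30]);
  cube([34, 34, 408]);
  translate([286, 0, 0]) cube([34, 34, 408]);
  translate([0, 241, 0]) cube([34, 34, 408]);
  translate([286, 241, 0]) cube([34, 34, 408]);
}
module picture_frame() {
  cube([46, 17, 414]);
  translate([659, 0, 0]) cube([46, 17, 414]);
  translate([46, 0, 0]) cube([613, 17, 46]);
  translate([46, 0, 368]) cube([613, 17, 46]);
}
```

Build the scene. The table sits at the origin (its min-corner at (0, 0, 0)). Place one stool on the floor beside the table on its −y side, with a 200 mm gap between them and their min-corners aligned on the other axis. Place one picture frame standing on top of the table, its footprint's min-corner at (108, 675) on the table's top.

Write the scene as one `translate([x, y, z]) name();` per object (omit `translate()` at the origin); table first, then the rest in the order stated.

table();
translate([0, -475, 0]) stool();
translate([108, 675, 766]) picture_frame();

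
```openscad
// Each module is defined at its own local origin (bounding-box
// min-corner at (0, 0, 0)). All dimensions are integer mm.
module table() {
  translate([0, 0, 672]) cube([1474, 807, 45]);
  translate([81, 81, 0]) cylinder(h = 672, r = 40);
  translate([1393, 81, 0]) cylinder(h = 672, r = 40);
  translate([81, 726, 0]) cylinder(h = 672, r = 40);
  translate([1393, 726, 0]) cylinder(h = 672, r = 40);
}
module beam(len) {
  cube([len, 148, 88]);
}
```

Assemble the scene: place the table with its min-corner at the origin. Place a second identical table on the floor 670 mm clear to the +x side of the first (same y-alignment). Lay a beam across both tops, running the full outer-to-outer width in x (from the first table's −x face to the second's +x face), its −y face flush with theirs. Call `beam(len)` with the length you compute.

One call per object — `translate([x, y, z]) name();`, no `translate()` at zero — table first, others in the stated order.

table();
translate([2144, 0, 0]) table();
translate([0, 0, 717]) beam(3618);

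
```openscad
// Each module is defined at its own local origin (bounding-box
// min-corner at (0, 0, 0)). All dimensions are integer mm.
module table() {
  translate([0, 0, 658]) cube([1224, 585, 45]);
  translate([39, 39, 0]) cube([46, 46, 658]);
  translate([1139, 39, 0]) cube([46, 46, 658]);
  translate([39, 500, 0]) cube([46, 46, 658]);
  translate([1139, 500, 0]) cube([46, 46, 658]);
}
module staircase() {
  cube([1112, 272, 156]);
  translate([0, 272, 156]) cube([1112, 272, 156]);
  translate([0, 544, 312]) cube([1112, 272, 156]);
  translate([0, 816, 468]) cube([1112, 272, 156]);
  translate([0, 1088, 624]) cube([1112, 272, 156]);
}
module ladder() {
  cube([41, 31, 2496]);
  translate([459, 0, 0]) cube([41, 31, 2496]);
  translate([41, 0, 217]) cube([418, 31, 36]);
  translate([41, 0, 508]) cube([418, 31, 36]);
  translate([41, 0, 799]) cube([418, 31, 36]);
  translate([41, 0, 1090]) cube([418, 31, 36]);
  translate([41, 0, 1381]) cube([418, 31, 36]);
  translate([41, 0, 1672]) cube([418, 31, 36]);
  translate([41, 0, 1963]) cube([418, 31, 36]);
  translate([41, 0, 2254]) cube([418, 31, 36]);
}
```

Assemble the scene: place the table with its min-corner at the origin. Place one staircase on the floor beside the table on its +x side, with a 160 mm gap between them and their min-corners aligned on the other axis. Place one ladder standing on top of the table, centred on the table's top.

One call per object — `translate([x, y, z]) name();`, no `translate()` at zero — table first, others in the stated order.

table();
translate([1384, 0, 0]) staircase();
translate([362, 277, 703]) ladder();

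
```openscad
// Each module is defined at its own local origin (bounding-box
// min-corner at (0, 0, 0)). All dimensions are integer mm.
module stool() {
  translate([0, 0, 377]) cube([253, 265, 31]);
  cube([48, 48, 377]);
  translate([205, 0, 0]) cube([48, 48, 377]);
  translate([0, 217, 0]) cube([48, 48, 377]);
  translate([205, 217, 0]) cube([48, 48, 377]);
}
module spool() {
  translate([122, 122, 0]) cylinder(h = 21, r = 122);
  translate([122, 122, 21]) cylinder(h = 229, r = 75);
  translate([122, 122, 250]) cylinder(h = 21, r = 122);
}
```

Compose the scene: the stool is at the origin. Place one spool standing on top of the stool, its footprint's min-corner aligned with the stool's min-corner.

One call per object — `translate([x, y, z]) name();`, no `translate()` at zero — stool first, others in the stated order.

stool();
translate([0, 0, 408]) spool();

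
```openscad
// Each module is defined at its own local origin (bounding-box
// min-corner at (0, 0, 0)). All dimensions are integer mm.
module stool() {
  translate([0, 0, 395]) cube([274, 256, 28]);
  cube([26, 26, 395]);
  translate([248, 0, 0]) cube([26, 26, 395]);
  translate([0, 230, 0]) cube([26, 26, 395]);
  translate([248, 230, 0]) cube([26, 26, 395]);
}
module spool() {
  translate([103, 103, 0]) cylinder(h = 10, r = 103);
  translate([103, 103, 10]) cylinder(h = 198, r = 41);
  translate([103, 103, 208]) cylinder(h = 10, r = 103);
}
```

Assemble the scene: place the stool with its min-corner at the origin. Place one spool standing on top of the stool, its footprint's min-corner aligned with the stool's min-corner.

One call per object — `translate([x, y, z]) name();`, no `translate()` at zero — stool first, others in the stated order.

stool();
translate([0, 0, 423]) spool();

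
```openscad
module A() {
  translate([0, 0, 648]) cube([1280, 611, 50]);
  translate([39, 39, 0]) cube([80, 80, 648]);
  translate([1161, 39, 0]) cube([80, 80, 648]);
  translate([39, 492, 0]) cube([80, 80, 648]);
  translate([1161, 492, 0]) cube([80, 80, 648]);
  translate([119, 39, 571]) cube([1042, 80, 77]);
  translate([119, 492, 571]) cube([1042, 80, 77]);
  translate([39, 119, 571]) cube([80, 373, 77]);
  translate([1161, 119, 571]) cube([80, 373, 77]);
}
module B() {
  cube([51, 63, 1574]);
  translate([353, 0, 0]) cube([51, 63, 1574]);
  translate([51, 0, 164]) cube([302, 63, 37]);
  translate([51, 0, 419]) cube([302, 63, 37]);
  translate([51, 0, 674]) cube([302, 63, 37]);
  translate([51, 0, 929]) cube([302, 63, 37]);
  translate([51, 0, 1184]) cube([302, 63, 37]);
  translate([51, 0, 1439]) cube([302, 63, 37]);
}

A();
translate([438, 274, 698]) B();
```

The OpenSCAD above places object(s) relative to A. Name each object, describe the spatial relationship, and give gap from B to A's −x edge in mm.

A is a table. B is a ladder. The ladder is on top of the table, centred. The gap from the ladder to the table's −x edge is 438 mm.

The ladder's min-x is at 438; the table's min-x is 0; gap = 438 mm.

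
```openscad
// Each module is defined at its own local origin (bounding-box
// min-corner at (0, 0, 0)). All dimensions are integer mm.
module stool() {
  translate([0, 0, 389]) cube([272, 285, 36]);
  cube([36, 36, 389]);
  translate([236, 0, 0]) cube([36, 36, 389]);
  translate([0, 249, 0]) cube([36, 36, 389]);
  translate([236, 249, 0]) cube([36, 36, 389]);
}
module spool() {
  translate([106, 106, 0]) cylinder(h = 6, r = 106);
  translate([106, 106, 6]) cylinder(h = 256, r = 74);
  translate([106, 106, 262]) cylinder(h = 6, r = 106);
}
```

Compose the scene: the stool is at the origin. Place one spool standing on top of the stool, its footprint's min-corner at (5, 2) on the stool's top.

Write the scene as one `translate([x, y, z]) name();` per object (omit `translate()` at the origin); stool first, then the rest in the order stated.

stool();
translate([5, 2, 425]) spool();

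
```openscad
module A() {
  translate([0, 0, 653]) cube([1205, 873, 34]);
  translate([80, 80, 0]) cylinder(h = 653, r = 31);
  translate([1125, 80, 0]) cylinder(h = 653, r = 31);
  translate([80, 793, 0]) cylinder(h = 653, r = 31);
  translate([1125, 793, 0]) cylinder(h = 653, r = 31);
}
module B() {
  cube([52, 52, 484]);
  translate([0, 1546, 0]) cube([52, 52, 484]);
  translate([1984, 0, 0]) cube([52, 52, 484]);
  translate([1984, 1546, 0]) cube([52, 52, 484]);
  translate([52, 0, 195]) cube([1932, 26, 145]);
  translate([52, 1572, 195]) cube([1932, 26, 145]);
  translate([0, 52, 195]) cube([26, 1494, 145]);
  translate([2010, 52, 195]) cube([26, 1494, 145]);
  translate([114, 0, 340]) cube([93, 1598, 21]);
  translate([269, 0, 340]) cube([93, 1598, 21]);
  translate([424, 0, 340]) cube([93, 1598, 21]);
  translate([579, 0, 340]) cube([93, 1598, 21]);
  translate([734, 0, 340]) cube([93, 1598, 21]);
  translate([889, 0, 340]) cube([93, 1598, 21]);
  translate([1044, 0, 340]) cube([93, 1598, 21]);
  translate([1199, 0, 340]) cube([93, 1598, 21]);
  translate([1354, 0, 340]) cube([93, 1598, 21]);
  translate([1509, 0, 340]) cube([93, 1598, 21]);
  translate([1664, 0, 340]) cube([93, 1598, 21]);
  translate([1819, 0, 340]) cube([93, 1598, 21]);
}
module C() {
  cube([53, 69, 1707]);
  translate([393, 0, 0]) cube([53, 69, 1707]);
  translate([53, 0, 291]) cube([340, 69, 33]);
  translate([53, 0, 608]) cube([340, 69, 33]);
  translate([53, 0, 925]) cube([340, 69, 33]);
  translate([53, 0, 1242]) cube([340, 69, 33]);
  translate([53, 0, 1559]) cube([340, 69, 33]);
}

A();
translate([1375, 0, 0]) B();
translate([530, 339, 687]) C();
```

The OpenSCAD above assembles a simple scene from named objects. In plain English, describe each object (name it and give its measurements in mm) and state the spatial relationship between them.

A is a table: top 1205 mm (x) × 873 mm (y), 34 mm thick, upper face at z = 687 mm, on four round legs of 62 mm diameter, each leg's bounding box inset 49 mm from the nearest pair of top edges, running from z = 0 to the bottom of the top.

B is a bed frame 2036 mm long (x) by 1598 mm wide (y). Four 52×52 mm corner posts, 484 mm tall, at the corners of the footprint. Four rails of 26 mm thickness and 145 mm height run between adjacent posts with their undersides at z = 195 mm, their outer faces flush with the outside of the frame (the two x-running rails run between the posts' inner faces; the two y-running rails run between the posts' inner faces). 12 slats, each 93 mm wide (x) and 21 mm thick, lie across the top of the two x-running rails, running the full 1598 mm width of the frame in y; the slats are evenly spaced along x between the inner faces of the end posts with equal gaps (rounded down to the nearest mm) at the −x end and between each pair — any rounding remainder accumulates at the +x end.

C is a wooden ladder with two side rails of 53×69 mm section and 1707 mm height, set 446 mm apart overall. Between them run 5 rectangular rungs (69 mm deep, 33 mm thick), front faces flush with the rails' −y face. The bottom of the first rung is 291 mm above the floor and each subsequent rung is 317 mm higher than the one below.

The bed frame is on the floor beside the table on its +x side. The ladder is on top of the table.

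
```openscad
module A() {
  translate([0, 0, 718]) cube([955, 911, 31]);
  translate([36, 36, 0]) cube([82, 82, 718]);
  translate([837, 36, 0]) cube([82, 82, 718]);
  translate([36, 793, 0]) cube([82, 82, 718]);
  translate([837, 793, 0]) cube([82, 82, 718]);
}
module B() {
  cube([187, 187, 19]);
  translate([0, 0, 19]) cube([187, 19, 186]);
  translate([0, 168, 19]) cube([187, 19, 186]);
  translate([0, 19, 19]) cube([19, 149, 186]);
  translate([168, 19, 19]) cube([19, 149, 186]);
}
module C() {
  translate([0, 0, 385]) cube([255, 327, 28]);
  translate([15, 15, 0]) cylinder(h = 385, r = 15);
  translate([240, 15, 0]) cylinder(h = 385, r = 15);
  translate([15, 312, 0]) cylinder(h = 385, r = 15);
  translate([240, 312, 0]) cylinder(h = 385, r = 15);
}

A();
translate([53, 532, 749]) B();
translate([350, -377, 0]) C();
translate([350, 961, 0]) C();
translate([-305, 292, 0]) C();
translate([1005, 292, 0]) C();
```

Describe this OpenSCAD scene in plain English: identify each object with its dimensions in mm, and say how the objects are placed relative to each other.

A is a table: top 955 mm (x) × 911 mm (y), 31 mm thick, upper face at z = 749 mm, on four 82×82 mm square legs, each inset 36 mm from the nearest pair of top edges, running from z = 0 to the bottom of the top.

B is an open-topped rectangular box: outside dimensions 187×187×205 mm, with a uniform wall and base thickness of 19 mm. The base is a full 187×187 slab on the floor; four walls sit on top of the base. The front and back walls (the −y and +y sides) span the full width; the two side walls fit between them.

C is a simple wooden stool: a rectangular seat 255 mm (x) by 327 mm (y), 28 mm thick, top face at z = 413 mm, on four round legs, each 30 mm in diameter. The legs rest on z = 0, each leg's axis is inset half a diameter from the nearest pair of seat edges (so the leg's bounding box is flush with the corner).

The open box is on top of the table. Four stools sit around the table at the −y, +y, −x, +x sides.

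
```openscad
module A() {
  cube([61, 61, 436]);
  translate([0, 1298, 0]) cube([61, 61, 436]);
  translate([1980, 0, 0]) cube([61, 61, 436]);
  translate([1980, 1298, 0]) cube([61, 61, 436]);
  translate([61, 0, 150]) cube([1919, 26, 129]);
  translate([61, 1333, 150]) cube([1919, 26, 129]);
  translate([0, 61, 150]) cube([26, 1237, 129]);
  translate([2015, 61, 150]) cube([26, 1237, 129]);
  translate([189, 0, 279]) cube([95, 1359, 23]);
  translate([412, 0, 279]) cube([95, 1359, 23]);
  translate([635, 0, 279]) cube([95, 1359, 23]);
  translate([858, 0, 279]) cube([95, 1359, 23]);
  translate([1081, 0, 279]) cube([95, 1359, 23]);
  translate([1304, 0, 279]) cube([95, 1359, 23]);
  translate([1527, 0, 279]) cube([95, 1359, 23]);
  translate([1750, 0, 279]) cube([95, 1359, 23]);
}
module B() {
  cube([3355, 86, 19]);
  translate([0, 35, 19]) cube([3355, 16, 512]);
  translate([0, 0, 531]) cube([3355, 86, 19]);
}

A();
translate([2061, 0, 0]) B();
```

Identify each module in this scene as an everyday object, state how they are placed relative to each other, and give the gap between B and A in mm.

A is a bed frame. B is an I-beam. The I-beam is on the floor beside the bed frame on its +x side. The gap between the I-beam and the bed frame is 20 mm.

The I-beam's nearest face is 20 mm from the bed frame's +x face.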